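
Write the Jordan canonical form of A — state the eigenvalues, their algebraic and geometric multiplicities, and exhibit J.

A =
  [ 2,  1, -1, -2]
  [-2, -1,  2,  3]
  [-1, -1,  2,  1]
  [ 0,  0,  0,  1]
J_2(1) ⊕ J_2(1)

The characteristic polynomial is
  det(x·I − A) = x^4 - 4*x^3 + 6*x^2 - 4*x + 1 = (x - 1)^4

Eigenvalues and multiplicities (the geometric multiplicity of λ is n − rank(A − λI), which equals the number of Jordan blocks for λ):
  λ = 1: algebraic multiplicity = 4, geometric multiplicity = 2

Determining the block sizes for each eigenvalue:
  λ = 1: with am = 4 and gm = 2, the partition is not yet determined (e.g. several partitions of 4 into 2 parts exist). Let N = A − (1)·I. Computing rank(N^1) = 2, rank(N^2) = 0; the number of blocks of size ≥ j is rank(N^{j−1}) − rank(N^j), giving [2, 2]. So we have 2 block(s) of size 2 → block sizes [2, 2]

Assembling the blocks gives a Jordan form
J =
  [1, 1, 0, 0]
  [0, 1, 0, 0]
  [0, 0, 1, 1]
  [0, 0, 0, 1]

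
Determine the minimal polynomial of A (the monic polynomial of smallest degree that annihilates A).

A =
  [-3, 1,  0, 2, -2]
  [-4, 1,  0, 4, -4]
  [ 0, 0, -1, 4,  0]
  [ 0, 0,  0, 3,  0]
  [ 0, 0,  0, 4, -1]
x^3 - x^2 - 5*x - 3

The characteristic polynomial is χ_A(x) = (x - 3)*(x + 1)^4, so the eigenvalues are known. The minimal polynomial is
  m_A(x) = Π_λ (x − λ)^{k_λ}
where k_λ is the size of the *largest* Jordan block for λ (equivalently, the smallest k with (A − λI)^k v = 0 for every generalised eigenvector v of λ).

  λ = -1: largest Jordan block has size 2, contributing (x + 1)^2
  λ = 3: largest Jordan block has size 1, contributing (x − 3)

So m_A(x) = (x - 3)*(x + 1)^2 = x^3 - x^2 - 5*x - 3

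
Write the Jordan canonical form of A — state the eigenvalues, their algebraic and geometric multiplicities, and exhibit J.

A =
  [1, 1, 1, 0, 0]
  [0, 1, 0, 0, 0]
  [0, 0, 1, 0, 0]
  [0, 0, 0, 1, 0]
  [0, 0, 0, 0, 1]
J_2(1) ⊕ J_1(1) ⊕ J_1(1) ⊕ J_1(1)

The characteristic polynomial is
  det(x·I − A) = x^5 - 5*x^4 + 10*x^3 - 10*x^2 + 5*x - 1 = (x - 1)^5

Eigenvalues and multiplicities (the geometric multiplicity of λ is n − rank(A − λI), which equals the number of Jordan blocks for λ):
  λ = 1: algebraic multiplicity = 5, geometric multiplicity = 4

Determining the block sizes for each eigenvalue:
  λ = 1: 4 blocks summing to 5 forces exactly one block of size 2 and the rest size 1 → block sizes [2, 1, 1, 1]

Assembling the blocks gives a Jordan form
J =
  [1, 1, 0, 0, 0]
  [0, 1, 0, 0, 0]
  [0, 0, 1, 0, 0]
  [0, 0, 0, 1, 0]
  [0, 0, 0, 0, 1]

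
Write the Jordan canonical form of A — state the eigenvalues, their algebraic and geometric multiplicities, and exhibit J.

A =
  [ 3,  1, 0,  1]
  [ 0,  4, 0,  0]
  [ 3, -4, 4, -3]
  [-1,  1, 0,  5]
J_2(4) ⊕ J_2(4)

The characteristic polynomial is
  det(x·I − A) = x^4 - 16*x^3 + 96*x^2 - 256*x + 256 = (x - 4)^4

Eigenvalues and multiplicities (the geometric multiplicity of λ is n − rank(A − λI), which equals the number of Jordan blocks for λ):
  λ = 4: algebraic multiplicity = 4, geometric multiplicity = 2

Determining the block sizes for each eigenvalue:
  λ = 4: with am = 4 and gm = 2, the partition is not yet determined (e.g. several partitions of 4 into 2 parts exist). Let N = A − (4)·I. Computing rank(N^1) = 2, rank(N^2) = 0; the number of blocks of size ≥ j is rank(N^{j−1}) − rank(N^j), giving [2, 2]. So we have 2 block(s) of size 2 → block sizes [2, 2]

Assembling the blocks gives a Jordan form
J =
  [4, 1, 0, 0]
  [0, 4, 0, 0]
  [0, 0, 4, 1]
  [0, 0, 0, 4]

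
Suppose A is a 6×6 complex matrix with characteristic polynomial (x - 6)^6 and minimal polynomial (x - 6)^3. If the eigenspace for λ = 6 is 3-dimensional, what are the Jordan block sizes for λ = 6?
Block sizes for λ = 6: [3, 2, 1]

Step 1 — from the characteristic polynomial, algebraic multiplicity of λ = 6 is 6. From dim ker(A − (6)·I) = 3, there are exactly 3 Jordan blocks for λ = 6.
Step 2 — from the minimal polynomial, the factor (x − 6)^3 tells us the largest block for λ = 6 has size 3.
Step 3 — with total size 6, 3 blocks, and largest block 3, the block sizes (in nonincreasing order) are [3, 2, 1].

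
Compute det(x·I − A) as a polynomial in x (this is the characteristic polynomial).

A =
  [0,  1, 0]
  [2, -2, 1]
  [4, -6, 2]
x^3

Expanding det(x·I − A) (e.g. by cofactor expansion or by noting that A is similar to its Jordan form J, which has the same characteristic polynomial as A) gives
  χ_A(x) = x^3
which factors as x^3. The eigenvalues (with algebraic multiplicities) are λ = 0 with multiplicity 3.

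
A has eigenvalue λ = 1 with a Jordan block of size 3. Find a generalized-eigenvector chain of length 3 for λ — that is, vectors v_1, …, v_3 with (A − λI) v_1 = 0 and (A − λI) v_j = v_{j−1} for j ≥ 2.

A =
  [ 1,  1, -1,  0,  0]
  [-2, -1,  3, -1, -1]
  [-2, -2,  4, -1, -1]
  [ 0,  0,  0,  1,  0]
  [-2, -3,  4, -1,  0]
A Jordan chain for λ = 1 of length 3:
v_1 = (0, -1, -1, 0, -1)ᵀ
v_2 = (1, -2, -2, 0, -3)ᵀ
v_3 = (0, 1, 0, 0, 0)ᵀ

Let N = A − (1)·I. We want v_3 with N^3 v_3 = 0 but N^2 v_3 ≠ 0; then v_{j-1} := N · v_j for j = 3, …, 2.

Pick v_3 = (0, 1, 0, 0, 0)ᵀ.
Then v_2 = N · v_3 = (1, -2, -2, 0, -3)ᵀ.
Then v_1 = N · v_2 = (0, -1, -1, 0, -1)ᵀ.

Sanity check: (A − (1)·I) v_1 = (0, 0, 0, 0, 0)ᵀ = 0. ✓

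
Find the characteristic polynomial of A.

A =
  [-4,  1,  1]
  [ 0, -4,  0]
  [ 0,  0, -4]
x^3 + 12*x^2 + 48*x + 64

Expanding det(x·I − A) (e.g. by cofactor expansion or by noting that A is similar to its Jordan form J, which has the same characteristic polynomial as A) gives
  χ_A(x) = x^3 + 12*x^2 + 48*x + 64
which factors as (x + 4)^3. The eigenvalues (with algebraic multiplicities) are λ = -4 with multiplicity 3.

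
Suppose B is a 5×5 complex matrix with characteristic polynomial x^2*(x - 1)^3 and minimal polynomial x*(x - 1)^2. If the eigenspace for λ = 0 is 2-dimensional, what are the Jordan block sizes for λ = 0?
Block sizes for λ = 0: [1, 1]

Step 1 — from the characteristic polynomial, algebraic multiplicity of λ = 0 is 2. From dim ker(B − (0)·I) = 2, there are exactly 2 Jordan blocks for λ = 0.
Step 2 — from the minimal polynomial, the factor (x − 0) tells us the largest block for λ = 0 has size 1.
Step 3 — with total size 2, 2 blocks, and largest block 1, the block sizes (in nonincreasing order) are [1, 1].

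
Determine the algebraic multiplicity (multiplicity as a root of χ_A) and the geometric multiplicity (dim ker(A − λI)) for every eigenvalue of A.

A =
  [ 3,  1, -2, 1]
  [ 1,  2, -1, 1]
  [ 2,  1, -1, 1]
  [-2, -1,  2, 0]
λ = 1: alg = 4, geom = 2

Step 1 — factor the characteristic polynomial to read off the algebraic multiplicities:
  χ_A(x) = (x - 1)^4

Step 2 — compute geometric multiplicities via the rank-nullity identity g(λ) = n − rank(A − λI):
  rank(A − (1)·I) = 2, so dim ker(A − (1)·I) = n − 2 = 2

Summary:
  λ = 1: algebraic multiplicity = 4, geometric multiplicity = 2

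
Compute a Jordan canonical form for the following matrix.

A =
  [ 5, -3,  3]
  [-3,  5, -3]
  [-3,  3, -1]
J_1(2) ⊕ J_1(2) ⊕ J_1(5)

The characteristic polynomial is
  det(x·I − A) = x^3 - 9*x^2 + 24*x - 20 = (x - 5)*(x - 2)^2

Eigenvalues and multiplicities (the geometric multiplicity of λ is n − rank(A − λI), which equals the number of Jordan blocks for λ):
  λ = 2: algebraic multiplicity = 2, geometric multiplicity = 2
  λ = 5: algebraic multiplicity = 1, geometric multiplicity = 1

Determining the block sizes for each eigenvalue:
  λ = 2: gm = am = 2, so every block has size 1 → block sizes [1, 1]
  λ = 5: one block (gm = 1), so the single block has size am = 1 → block sizes [1]

Assembling the blocks gives a Jordan form
J =
  [2, 0, 0]
  [0, 2, 0]
  [0, 0, 5]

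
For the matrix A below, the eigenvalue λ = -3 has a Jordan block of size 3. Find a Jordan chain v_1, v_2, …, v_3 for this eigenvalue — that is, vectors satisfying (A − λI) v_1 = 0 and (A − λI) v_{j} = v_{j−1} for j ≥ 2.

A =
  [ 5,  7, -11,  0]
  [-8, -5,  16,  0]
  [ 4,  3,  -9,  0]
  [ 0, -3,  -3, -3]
A Jordan chain for λ = -3 of length 3:
v_1 = (-36, 16, -16, 12)ᵀ
v_2 = (8, -8, 4, 0)ᵀ
v_3 = (1, 0, 0, 0)ᵀ

Let N = A − (-3)·I. We want v_3 with N^3 v_3 = 0 but N^2 v_3 ≠ 0; then v_{j-1} := N · v_j for j = 3, …, 2.

Pick v_3 = (1, 0, 0, 0)ᵀ.
Then v_2 = N · v_3 = (8, -8, 4, 0)ᵀ.
Then v_1 = N · v_2 = (-36, 16, -16, 12)ᵀ.

Sanity check: (A − (-3)·I) v_1 = (0, 0, 0, 0)ᵀ = 0. ✓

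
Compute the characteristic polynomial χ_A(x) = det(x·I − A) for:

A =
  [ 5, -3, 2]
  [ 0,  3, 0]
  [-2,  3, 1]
x^3 - 9*x^2 + 27*x - 27

Expanding det(x·I − A) (e.g. by cofactor expansion or by noting that A is similar to its Jordan form J, which has the same characteristic polynomial as A) gives
  χ_A(x) = x^3 - 9*x^2 + 27*x - 27
which factors as (x - 3)^3. The eigenvalues (with algebraic multiplicities) are λ = 3 with multiplicity 3.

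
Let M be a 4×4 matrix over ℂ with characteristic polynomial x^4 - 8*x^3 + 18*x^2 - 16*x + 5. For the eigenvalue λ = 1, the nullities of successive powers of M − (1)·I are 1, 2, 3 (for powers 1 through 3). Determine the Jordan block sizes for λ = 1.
Block sizes for λ = 1: [3]

From the dimensions of kernels of powers, the number of Jordan blocks of size at least j is d_j − d_{j−1} where d_j = dim ker(N^j) (with d_0 = 0). Computing the differences gives [1, 1, 1].
The number of blocks of size exactly k is (#blocks of size ≥ k) − (#blocks of size ≥ k + 1), so the partition is: 1 block(s) of size 3.
In nonincreasing order the block sizes are [3].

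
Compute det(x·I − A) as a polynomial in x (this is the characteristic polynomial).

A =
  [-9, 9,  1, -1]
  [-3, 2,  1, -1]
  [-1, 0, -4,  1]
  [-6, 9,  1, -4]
x^4 + 15*x^3 + 84*x^2 + 208*x + 192

Expanding det(x·I − A) (e.g. by cofactor expansion or by noting that A is similar to its Jordan form J, which has the same characteristic polynomial as A) gives
  χ_A(x) = x^4 + 15*x^3 + 84*x^2 + 208*x + 192
which factors as (x + 3)*(x + 4)^3. The eigenvalues (with algebraic multiplicities) are λ = -4 with multiplicity 3, λ = -3 with multiplicity 1.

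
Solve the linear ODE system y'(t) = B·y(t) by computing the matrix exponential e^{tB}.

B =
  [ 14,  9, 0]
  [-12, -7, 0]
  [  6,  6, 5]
e^{tB} =
  [4*exp(5*t) - 3*exp(2*t), 3*exp(5*t) - 3*exp(2*t), 0]
  [-4*exp(5*t) + 4*exp(2*t), -3*exp(5*t) + 4*exp(2*t), 0]
  [2*exp(5*t) - 2*exp(2*t), 2*exp(5*t) - 2*exp(2*t), exp(5*t)]

Strategy: write B = P · J · P⁻¹ where J is a Jordan canonical form, so e^{tB} = P · e^{tJ} · P⁻¹, and e^{tJ} can be computed block-by-block.

B has Jordan form
J =
  [2, 0, 0]
  [0, 5, 0]
  [0, 0, 5]
(up to reordering of blocks).

Per-block formulas:
  For a 1×1 block at λ = 5: exp(t · [5]) = [e^(5t)].
  For a 1×1 block at λ = 2: exp(t · [2]) = [e^(2t)].

After assembling e^{tJ} and conjugating by P, we get:

e^{tB} =
  [4*exp(5*t) - 3*exp(2*t), 3*exp(5*t) - 3*exp(2*t), 0]
  [-4*exp(5*t) + 4*exp(2*t), -3*exp(5*t) + 4*exp(2*t), 0]
  [2*exp(5*t) - 2*exp(2*t), 2*exp(5*t) - 2*exp(2*t), exp(5*t)]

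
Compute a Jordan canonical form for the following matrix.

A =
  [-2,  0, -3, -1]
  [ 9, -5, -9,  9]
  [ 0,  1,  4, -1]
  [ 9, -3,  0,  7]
J_2(1) ⊕ J_2(1)

The characteristic polynomial is
  det(x·I − A) = x^4 - 4*x^3 + 6*x^2 - 4*x + 1 = (x - 1)^4

Eigenvalues and multiplicities (the geometric multiplicity of λ is n − rank(A − λI), which equals the number of Jordan blocks for λ):
  λ = 1: algebraic multiplicity = 4, geometric multiplicity = 2

Determining the block sizes for each eigenvalue:
  λ = 1: with am = 4 and gm = 2, the partition is not yet determined (e.g. several partitions of 4 into 2 parts exist). Let N = A − (1)·I. Computing rank(N^1) = 2, rank(N^2) = 0; the number of blocks of size ≥ j is rank(N^{j−1}) − rank(N^j), giving [2, 2]. So we have 2 block(s) of size 2 → block sizes [2, 2]

Assembling the blocks gives a Jordan form
J =
  [1, 1, 0, 0]
  [0, 1, 0, 0]
  [0, 0, 1, 1]
  [0, 0, 0, 1]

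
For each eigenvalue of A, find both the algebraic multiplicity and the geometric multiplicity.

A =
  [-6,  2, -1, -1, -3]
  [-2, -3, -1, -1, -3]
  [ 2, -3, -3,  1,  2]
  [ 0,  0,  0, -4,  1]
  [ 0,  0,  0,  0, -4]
λ = -4: alg = 5, geom = 2

Step 1 — factor the characteristic polynomial to read off the algebraic multiplicities:
  χ_A(x) = (x + 4)^5

Step 2 — compute geometric multiplicities via the rank-nullity identity g(λ) = n − rank(A − λI):
  rank(A − (-4)·I) = 3, so dim ker(A − (-4)·I) = n − 3 = 2

Summary:
  λ = -4: algebraic multiplicity = 5, geometric multiplicity = 2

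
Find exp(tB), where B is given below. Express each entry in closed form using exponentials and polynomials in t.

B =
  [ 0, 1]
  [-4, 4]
e^{tB} =
  [-2*t*exp(2*t) + exp(2*t), t*exp(2*t)]
  [-4*t*exp(2*t), 2*t*exp(2*t) + exp(2*t)]

Strategy: write B = P · J · P⁻¹ where J is a Jordan canonical form, so e^{tB} = P · e^{tJ} · P⁻¹, and e^{tJ} can be computed block-by-block.

B has Jordan form
J =
  [2, 1]
  [0, 2]
(up to reordering of blocks).

Per-block formulas:
  For a 2×2 Jordan block J_2(2): exp(t · J_2(2)) = e^(2t)·(I + t·N), where N is the 2×2 nilpotent shift.

After assembling e^{tJ} and conjugating by P, we get:

e^{tB} =
  [-2*t*exp(2*t) + exp(2*t), t*exp(2*t)]
  [-4*t*exp(2*t), 2*t*exp(2*t) + exp(2*t)]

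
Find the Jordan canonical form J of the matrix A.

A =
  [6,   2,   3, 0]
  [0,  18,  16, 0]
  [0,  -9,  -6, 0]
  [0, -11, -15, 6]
J_3(6) ⊕ J_1(6)

The characteristic polynomial is
  det(x·I − A) = x^4 - 24*x^3 + 216*x^2 - 864*x + 1296 = (x - 6)^4

Eigenvalues and multiplicities (the geometric multiplicity of λ is n − rank(A − λI), which equals the number of Jordan blocks for λ):
  λ = 6: algebraic multiplicity = 4, geometric multiplicity = 2

Determining the block sizes for each eigenvalue:
  λ = 6: with am = 4 and gm = 2, the partition is not yet determined (e.g. several partitions of 4 into 2 parts exist). Let N = A − (6)·I. Computing rank(N^1) = 2, rank(N^2) = 1, rank(N^3) = 0; the number of blocks of size ≥ j is rank(N^{j−1}) − rank(N^j), giving [2, 1, 1]. So we have 1 block(s) of size 3, 1 block(s) of size 1 → block sizes [3, 1]

Assembling the blocks gives a Jordan form
J =
  [6, 1, 0, 0]
  [0, 6, 1, 0]
  [0, 0, 6, 0]
  [0, 0, 0, 6]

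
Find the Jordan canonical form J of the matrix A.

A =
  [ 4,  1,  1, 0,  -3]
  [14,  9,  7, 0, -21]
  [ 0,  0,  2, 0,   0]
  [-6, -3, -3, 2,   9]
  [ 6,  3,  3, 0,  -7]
J_2(2) ⊕ J_1(2) ⊕ J_1(2) ⊕ J_1(2)

The characteristic polynomial is
  det(x·I − A) = x^5 - 10*x^4 + 40*x^3 - 80*x^2 + 80*x - 32 = (x - 2)^5

Eigenvalues and multiplicities (the geometric multiplicity of λ is n − rank(A − λI), which equals the number of Jordan blocks for λ):
  λ = 2: algebraic multiplicity = 5, geometric multiplicity = 4

Determining the block sizes for each eigenvalue:
  λ = 2: 4 blocks summing to 5 forces exactly one block of size 2 and the rest size 1 → block sizes [2, 1, 1, 1]

Assembling the blocks gives a Jordan form
J =
  [2, 1, 0, 0, 0]
  [0, 2, 0, 0, 0]
  [0, 0, 2, 0, 0]
  [0, 0, 0, 2, 0]
  [0, 0, 0, 0, 2]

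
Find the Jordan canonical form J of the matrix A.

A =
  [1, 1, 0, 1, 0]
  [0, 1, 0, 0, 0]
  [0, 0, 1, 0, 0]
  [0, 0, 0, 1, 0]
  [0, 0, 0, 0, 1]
J_2(1) ⊕ J_1(1) ⊕ J_1(1) ⊕ J_1(1)

The characteristic polynomial is
  det(x·I − A) = x^5 - 5*x^4 + 10*x^3 - 10*x^2 + 5*x - 1 = (x - 1)^5

Eigenvalues and multiplicities (the geometric multiplicity of λ is n − rank(A − λI), which equals the number of Jordan blocks for λ):
  λ = 1: algebraic multiplicity = 5, geometric multiplicity = 4

Determining the block sizes for each eigenvalue:
  λ = 1: 4 blocks summing to 5 forces exactly one block of size 2 and the rest size 1 → block sizes [2, 1, 1, 1]

Assembling the blocks gives a Jordan form
J =
  [1, 1, 0, 0, 0]
  [0, 1, 0, 0, 0]
  [0, 0, 1, 0, 0]
  [0, 0, 0, 1, 0]
  [0, 0, 0, 0, 1]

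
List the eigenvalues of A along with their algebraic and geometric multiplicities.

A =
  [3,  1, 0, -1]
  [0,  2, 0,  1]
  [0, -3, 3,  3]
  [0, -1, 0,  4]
λ = 3: alg = 4, geom = 3

Step 1 — factor the characteristic polynomial to read off the algebraic multiplicities:
  χ_A(x) = (x - 3)^4

Step 2 — compute geometric multiplicities via the rank-nullity identity g(λ) = n − rank(A − λI):
  rank(A − (3)·I) = 1, so dim ker(A − (3)·I) = n − 1 = 3

Summary:
  λ = 3: algebraic multiplicity = 4, geometric multiplicity = 3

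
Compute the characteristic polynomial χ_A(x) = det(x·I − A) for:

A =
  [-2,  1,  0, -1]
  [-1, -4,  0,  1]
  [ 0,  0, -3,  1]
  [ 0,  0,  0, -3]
x^4 + 12*x^3 + 54*x^2 + 108*x + 81

Expanding det(x·I − A) (e.g. by cofactor expansion or by noting that A is similar to its Jordan form J, which has the same characteristic polynomial as A) gives
  χ_A(x) = x^4 + 12*x^3 + 54*x^2 + 108*x + 81
which factors as (x + 3)^4. The eigenvalues (with algebraic multiplicities) are λ = -3 with multiplicity 4.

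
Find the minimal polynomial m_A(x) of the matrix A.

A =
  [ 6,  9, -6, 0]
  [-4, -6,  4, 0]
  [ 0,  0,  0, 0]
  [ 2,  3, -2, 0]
x^2

The characteristic polynomial is χ_A(x) = x^4, so the eigenvalues are known. The minimal polynomial is
  m_A(x) = Π_λ (x − λ)^{k_λ}
where k_λ is the size of the *largest* Jordan block for λ (equivalently, the smallest k with (A − λI)^k v = 0 for every generalised eigenvector v of λ).

  λ = 0: largest Jordan block has size 2, contributing (x − 0)^2

So m_A(x) = x^2 = x^2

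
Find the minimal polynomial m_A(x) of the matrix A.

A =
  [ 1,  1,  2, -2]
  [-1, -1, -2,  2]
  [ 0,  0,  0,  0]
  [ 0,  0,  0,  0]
x^2

The characteristic polynomial is χ_A(x) = x^4, so the eigenvalues are known. The minimal polynomial is
  m_A(x) = Π_λ (x − λ)^{k_λ}
where k_λ is the size of the *largest* Jordan block for λ (equivalently, the smallest k with (A − λI)^k v = 0 for every generalised eigenvector v of λ).

  λ = 0: largest Jordan block has size 2, contributing (x − 0)^2

So m_A(x) = x^2 = x^2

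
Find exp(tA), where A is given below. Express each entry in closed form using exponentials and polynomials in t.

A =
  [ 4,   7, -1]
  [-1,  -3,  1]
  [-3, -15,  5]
e^{tA} =
  [2*t*exp(2*t) + exp(2*t), -3*t^2*exp(2*t) + 7*t*exp(2*t), t^2*exp(2*t) - t*exp(2*t)]
  [-t*exp(2*t), 3*t^2*exp(2*t)/2 - 5*t*exp(2*t) + exp(2*t), -t^2*exp(2*t)/2 + t*exp(2*t)]
  [-3*t*exp(2*t), 9*t^2*exp(2*t)/2 - 15*t*exp(2*t), -3*t^2*exp(2*t)/2 + 3*t*exp(2*t) + exp(2*t)]

Strategy: write A = P · J · P⁻¹ where J is a Jordan canonical form, so e^{tA} = P · e^{tJ} · P⁻¹, and e^{tJ} can be computed block-by-block.

A has Jordan form
J =
  [2, 1, 0]
  [0, 2, 1]
  [0, 0, 2]
(up to reordering of blocks).

Per-block formulas:
  For a 3×3 Jordan block J_3(2): exp(t · J_3(2)) = e^(2t)·(I + t·N + (t^2/2)·N^2), where N is the 3×3 nilpotent shift.

After assembling e^{tJ} and conjugating by P, we get:

e^{tA} =
  [2*t*exp(2*t) + exp(2*t), -3*t^2*exp(2*t) + 7*t*exp(2*t), t^2*exp(2*t) - t*exp(2*t)]
  [-t*exp(2*t), 3*t^2*exp(2*t)/2 - 5*t*exp(2*t) + exp(2*t), -t^2*exp(2*t)/2 + t*exp(2*t)]
  [-3*t*exp(2*t), 9*t^2*exp(2*t)/2 - 15*t*exp(2*t), -3*t^2*exp(2*t)/2 + 3*t*exp(2*t) + exp(2*t)]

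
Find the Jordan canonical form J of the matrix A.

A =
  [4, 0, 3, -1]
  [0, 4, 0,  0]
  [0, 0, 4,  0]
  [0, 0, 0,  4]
J_2(4) ⊕ J_1(4) ⊕ J_1(4)

The characteristic polynomial is
  det(x·I − A) = x^4 - 16*x^3 + 96*x^2 - 256*x + 256 = (x - 4)^4

Eigenvalues and multiplicities (the geometric multiplicity of λ is n − rank(A − λI), which equals the number of Jordan blocks for λ):
  λ = 4: algebraic multiplicity = 4, geometric multiplicity = 3

Determining the block sizes for each eigenvalue:
  λ = 4: 3 blocks summing to 4 forces exactly one block of size 2 and the rest size 1 → block sizes [2, 1, 1]

Assembling the blocks gives a Jordan form
J =
  [4, 1, 0, 0]
  [0, 4, 0, 0]
  [0, 0, 4, 0]
  [0, 0, 0, 4]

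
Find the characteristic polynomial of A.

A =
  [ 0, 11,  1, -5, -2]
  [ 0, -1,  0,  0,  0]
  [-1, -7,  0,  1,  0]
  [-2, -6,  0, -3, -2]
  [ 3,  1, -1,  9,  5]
x^5 - x^4 - 2*x^3 + 2*x^2 + x - 1

Expanding det(x·I − A) (e.g. by cofactor expansion or by noting that A is similar to its Jordan form J, which has the same characteristic polynomial as A) gives
  χ_A(x) = x^5 - x^4 - 2*x^3 + 2*x^2 + x - 1
which factors as (x - 1)^3*(x + 1)^2. The eigenvalues (with algebraic multiplicities) are λ = -1 with multiplicity 2, λ = 1 with multiplicity 3.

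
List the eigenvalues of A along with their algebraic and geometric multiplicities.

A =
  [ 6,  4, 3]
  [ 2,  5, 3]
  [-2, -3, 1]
λ = 4: alg = 3, geom = 1

Step 1 — factor the characteristic polynomial to read off the algebraic multiplicities:
  χ_A(x) = (x - 4)^3

Step 2 — compute geometric multiplicities via the rank-nullity identity g(λ) = n − rank(A − λI):
  rank(A − (4)·I) = 2, so dim ker(A − (4)·I) = n − 2 = 1

Summary:
  λ = 4: algebraic multiplicity = 3, geometric multiplicity = 1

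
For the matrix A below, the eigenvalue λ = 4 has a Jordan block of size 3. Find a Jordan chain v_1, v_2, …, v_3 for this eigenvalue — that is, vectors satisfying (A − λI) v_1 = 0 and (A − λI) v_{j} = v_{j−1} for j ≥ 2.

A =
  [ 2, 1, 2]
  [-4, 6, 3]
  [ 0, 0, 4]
A Jordan chain for λ = 4 of length 3:
v_1 = (-1, -2, 0)ᵀ
v_2 = (2, 3, 0)ᵀ
v_3 = (0, 0, 1)ᵀ

Let N = A − (4)·I. We want v_3 with N^3 v_3 = 0 but N^2 v_3 ≠ 0; then v_{j-1} := N · v_j for j = 3, …, 2.

Pick v_3 = (0, 0, 1)ᵀ.
Then v_2 = N · v_3 = (2, 3, 0)ᵀ.
Then v_1 = N · v_2 = (-1, -2, 0)ᵀ.

Sanity check: (A − (4)·I) v_1 = (0, 0, 0)ᵀ = 0. ✓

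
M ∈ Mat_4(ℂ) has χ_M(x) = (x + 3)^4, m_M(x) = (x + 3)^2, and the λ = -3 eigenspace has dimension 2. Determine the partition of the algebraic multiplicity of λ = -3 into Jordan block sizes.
Block sizes for λ = -3: [2, 2]

Step 1 — from the characteristic polynomial, algebraic multiplicity of λ = -3 is 4. From dim ker(M − (-3)·I) = 2, there are exactly 2 Jordan blocks for λ = -3.
Step 2 — from the minimal polynomial, the factor (x + 3)^2 tells us the largest block for λ = -3 has size 2.
Step 3 — with total size 4, 2 blocks, and largest block 2, the block sizes (in nonincreasing order) are [2, 2].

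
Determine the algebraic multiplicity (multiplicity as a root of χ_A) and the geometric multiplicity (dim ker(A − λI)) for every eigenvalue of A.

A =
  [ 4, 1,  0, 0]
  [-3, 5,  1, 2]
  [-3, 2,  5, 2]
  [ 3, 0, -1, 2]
λ = 4: alg = 4, geom = 2

Step 1 — factor the characteristic polynomial to read off the algebraic multiplicities:
  χ_A(x) = (x - 4)^4

Step 2 — compute geometric multiplicities via the rank-nullity identity g(λ) = n − rank(A − λI):
  rank(A − (4)·I) = 2, so dim ker(A − (4)·I) = n − 2 = 2

Summary:
  λ = 4: algebraic multiplicity = 4, geometric multiplicity = 2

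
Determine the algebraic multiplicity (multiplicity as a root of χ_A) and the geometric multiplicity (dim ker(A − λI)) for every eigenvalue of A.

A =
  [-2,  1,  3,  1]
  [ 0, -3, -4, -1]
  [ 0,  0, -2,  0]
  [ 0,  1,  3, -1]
λ = -2: alg = 4, geom = 2

Step 1 — factor the characteristic polynomial to read off the algebraic multiplicities:
  χ_A(x) = (x + 2)^4

Step 2 — compute geometric multiplicities via the rank-nullity identity g(λ) = n − rank(A − λI):
  rank(A − (-2)·I) = 2, so dim ker(A − (-2)·I) = n − 2 = 2

Summary:
  λ = -2: algebraic multiplicity = 4, geometric multiplicity = 2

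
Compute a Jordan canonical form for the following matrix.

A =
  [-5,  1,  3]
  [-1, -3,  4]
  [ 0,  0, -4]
J_3(-4)

The characteristic polynomial is
  det(x·I − A) = x^3 + 12*x^2 + 48*x + 64 = (x + 4)^3

Eigenvalues and multiplicities (the geometric multiplicity of λ is n − rank(A − λI), which equals the number of Jordan blocks for λ):
  λ = -4: algebraic multiplicity = 3, geometric multiplicity = 1

Determining the block sizes for each eigenvalue:
  λ = -4: one block (gm = 1), so the single block has size am = 3 → block sizes [3]

Assembling the blocks gives a Jordan form
J =
  [-4,  1,  0]
  [ 0, -4,  1]
  [ 0,  0, -4]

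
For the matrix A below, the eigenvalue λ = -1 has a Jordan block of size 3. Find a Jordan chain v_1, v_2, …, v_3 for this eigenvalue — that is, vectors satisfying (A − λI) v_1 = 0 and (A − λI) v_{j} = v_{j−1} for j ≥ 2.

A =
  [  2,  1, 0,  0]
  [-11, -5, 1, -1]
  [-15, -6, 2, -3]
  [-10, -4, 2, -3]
A Jordan chain for λ = -1 of length 3:
v_1 = (-2, 6, 6, 4)ᵀ
v_2 = (3, -11, -15, -10)ᵀ
v_3 = (1, 0, 0, 0)ᵀ

Let N = A − (-1)·I. We want v_3 with N^3 v_3 = 0 but N^2 v_3 ≠ 0; then v_{j-1} := N · v_j for j = 3, …, 2.

Pick v_3 = (1, 0, 0, 0)ᵀ.
Then v_2 = N · v_3 = (3, -11, -15, -10)ᵀ.
Then v_1 = N · v_2 = (-2, 6, 6, 4)ᵀ.

Sanity check: (A − (-1)·I) v_1 = (0, 0, 0, 0)ᵀ = 0. ✓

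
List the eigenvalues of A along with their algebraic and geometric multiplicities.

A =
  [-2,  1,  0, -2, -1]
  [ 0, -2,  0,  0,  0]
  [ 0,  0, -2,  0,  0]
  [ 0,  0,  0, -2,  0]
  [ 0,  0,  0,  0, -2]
λ = -2: alg = 5, geom = 4

Step 1 — factor the characteristic polynomial to read off the algebraic multiplicities:
  χ_A(x) = (x + 2)^5

Step 2 — compute geometric multiplicities via the rank-nullity identity g(λ) = n − rank(A − λI):
  rank(A − (-2)·I) = 1, so dim ker(A − (-2)·I) = n − 1 = 4

Summary:
  λ = -2: algebraic multiplicity = 5, geometric multiplicity = 4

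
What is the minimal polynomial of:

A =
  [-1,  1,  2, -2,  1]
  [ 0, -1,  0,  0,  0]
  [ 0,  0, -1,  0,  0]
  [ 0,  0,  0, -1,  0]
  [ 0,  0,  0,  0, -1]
x^2 + 2*x + 1

The characteristic polynomial is χ_A(x) = (x + 1)^5, so the eigenvalues are known. The minimal polynomial is
  m_A(x) = Π_λ (x − λ)^{k_λ}
where k_λ is the size of the *largest* Jordan block for λ (equivalently, the smallest k with (A − λI)^k v = 0 for every generalised eigenvector v of λ).

  λ = -1: largest Jordan block has size 2, contributing (x + 1)^2

So m_A(x) = (x + 1)^2 = x^2 + 2*x + 1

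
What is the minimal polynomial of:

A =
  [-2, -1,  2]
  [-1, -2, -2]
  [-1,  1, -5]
x^2 + 6*x + 9

The characteristic polynomial is χ_A(x) = (x + 3)^3, so the eigenvalues are known. The minimal polynomial is
  m_A(x) = Π_λ (x − λ)^{k_λ}
where k_λ is the size of the *largest* Jordan block for λ (equivalently, the smallest k with (A − λI)^k v = 0 for every generalised eigenvector v of λ).

  λ = -3: largest Jordan block has size 2, contributing (x + 3)^2

So m_A(x) = (x + 3)^2 = x^2 + 6*x + 9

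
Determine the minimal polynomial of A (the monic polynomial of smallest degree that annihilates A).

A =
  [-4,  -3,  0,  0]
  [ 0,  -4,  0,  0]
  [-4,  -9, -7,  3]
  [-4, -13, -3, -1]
x^2 + 8*x + 16

The characteristic polynomial is χ_A(x) = (x + 4)^4, so the eigenvalues are known. The minimal polynomial is
  m_A(x) = Π_λ (x − λ)^{k_λ}
where k_λ is the size of the *largest* Jordan block for λ (equivalently, the smallest k with (A − λI)^k v = 0 for every generalised eigenvector v of λ).

  λ = -4: largest Jordan block has size 2, contributing (x + 4)^2

So m_A(x) = (x + 4)^2 = x^2 + 8*x + 16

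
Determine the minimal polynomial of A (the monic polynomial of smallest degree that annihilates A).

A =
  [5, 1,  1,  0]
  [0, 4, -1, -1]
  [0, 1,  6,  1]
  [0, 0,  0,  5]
x^2 - 10*x + 25

The characteristic polynomial is χ_A(x) = (x - 5)^4, so the eigenvalues are known. The minimal polynomial is
  m_A(x) = Π_λ (x − λ)^{k_λ}
where k_λ is the size of the *largest* Jordan block for λ (equivalently, the smallest k with (A − λI)^k v = 0 for every generalised eigenvector v of λ).

  λ = 5: largest Jordan block has size 2, contributing (x − 5)^2

So m_A(x) = (x - 5)^2 = x^2 - 10*x + 25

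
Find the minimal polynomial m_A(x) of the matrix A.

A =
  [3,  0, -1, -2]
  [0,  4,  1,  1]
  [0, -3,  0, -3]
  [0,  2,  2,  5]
x^3 - 9*x^2 + 27*x - 27

The characteristic polynomial is χ_A(x) = (x - 3)^4, so the eigenvalues are known. The minimal polynomial is
  m_A(x) = Π_λ (x − λ)^{k_λ}
where k_λ is the size of the *largest* Jordan block for λ (equivalently, the smallest k with (A − λI)^k v = 0 for every generalised eigenvector v of λ).

  λ = 3: largest Jordan block has size 3, contributing (x − 3)^3

So m_A(x) = (x - 3)^3 = x^3 - 9*x^2 + 27*x - 27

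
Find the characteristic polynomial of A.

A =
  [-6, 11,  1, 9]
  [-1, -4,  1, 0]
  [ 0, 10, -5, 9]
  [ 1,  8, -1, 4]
x^4 + 11*x^3 + 15*x^2 - 175*x - 500

Expanding det(x·I − A) (e.g. by cofactor expansion or by noting that A is similar to its Jordan form J, which has the same characteristic polynomial as A) gives
  χ_A(x) = x^4 + 11*x^3 + 15*x^2 - 175*x - 500
which factors as (x - 4)*(x + 5)^3. The eigenvalues (with algebraic multiplicities) are λ = -5 with multiplicity 3, λ = 4 with multiplicity 1.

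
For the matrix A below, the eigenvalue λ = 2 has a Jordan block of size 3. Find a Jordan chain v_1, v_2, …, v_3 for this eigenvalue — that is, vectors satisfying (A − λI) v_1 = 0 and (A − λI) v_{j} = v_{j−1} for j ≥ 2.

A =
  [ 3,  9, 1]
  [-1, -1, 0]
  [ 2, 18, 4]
A Jordan chain for λ = 2 of length 3:
v_1 = (-6, 2, -12)ᵀ
v_2 = (1, -1, 2)ᵀ
v_3 = (1, 0, 0)ᵀ

Let N = A − (2)·I. We want v_3 with N^3 v_3 = 0 but N^2 v_3 ≠ 0; then v_{j-1} := N · v_j for j = 3, …, 2.

Pick v_3 = (1, 0, 0)ᵀ.
Then v_2 = N · v_3 = (1, -1, 2)ᵀ.
Then v_1 = N · v_2 = (-6, 2, -12)ᵀ.

Sanity check: (A − (2)·I) v_1 = (0, 0, 0)ᵀ = 0. ✓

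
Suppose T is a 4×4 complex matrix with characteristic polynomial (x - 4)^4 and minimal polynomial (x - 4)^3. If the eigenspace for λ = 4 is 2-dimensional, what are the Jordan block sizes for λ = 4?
Block sizes for λ = 4: [3, 1]

Step 1 — from the characteristic polynomial, algebraic multiplicity of λ = 4 is 4. From dim ker(T − (4)·I) = 2, there are exactly 2 Jordan blocks for λ = 4.
Step 2 — from the minimal polynomial, the factor (x − 4)^3 tells us the largest block for λ = 4 has size 3.
Step 3 — with total size 4, 2 blocks, and largest block 3, the block sizes (in nonincreasing order) are [3, 1].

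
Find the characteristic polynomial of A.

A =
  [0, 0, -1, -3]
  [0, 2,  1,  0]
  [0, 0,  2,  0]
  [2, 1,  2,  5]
x^4 - 9*x^3 + 30*x^2 - 44*x + 24

Expanding det(x·I − A) (e.g. by cofactor expansion or by noting that A is similar to its Jordan form J, which has the same characteristic polynomial as A) gives
  χ_A(x) = x^4 - 9*x^3 + 30*x^2 - 44*x + 24
which factors as (x - 3)*(x - 2)^3. The eigenvalues (with algebraic multiplicities) are λ = 2 with multiplicity 3, λ = 3 with multiplicity 1.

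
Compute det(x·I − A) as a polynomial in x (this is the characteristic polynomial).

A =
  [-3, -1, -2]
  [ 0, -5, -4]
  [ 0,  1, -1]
x^3 + 9*x^2 + 27*x + 27

Expanding det(x·I − A) (e.g. by cofactor expansion or by noting that A is similar to its Jordan form J, which has the same characteristic polynomial as A) gives
  χ_A(x) = x^3 + 9*x^2 + 27*x + 27
which factors as (x + 3)^3. The eigenvalues (with algebraic multiplicities) are λ = -3 with multiplicity 3.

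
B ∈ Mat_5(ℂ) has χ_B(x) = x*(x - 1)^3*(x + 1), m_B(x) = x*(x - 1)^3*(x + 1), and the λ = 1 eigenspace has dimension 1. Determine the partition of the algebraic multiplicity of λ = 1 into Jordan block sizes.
Block sizes for λ = 1: [3]

Step 1 — from the characteristic polynomial, algebraic multiplicity of λ = 1 is 3. From dim ker(B − (1)·I) = 1, there are exactly 1 Jordan blocks for λ = 1.
Step 2 — from the minimal polynomial, the factor (x − 1)^3 tells us the largest block for λ = 1 has size 3.
Step 3 — with total size 3, 1 blocks, and largest block 3, the block sizes (in nonincreasing order) are [3].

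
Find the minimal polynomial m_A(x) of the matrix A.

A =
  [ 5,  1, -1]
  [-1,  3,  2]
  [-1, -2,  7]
x^3 - 15*x^2 + 75*x - 125

The characteristic polynomial is χ_A(x) = (x - 5)^3, so the eigenvalues are known. The minimal polynomial is
  m_A(x) = Π_λ (x − λ)^{k_λ}
where k_λ is the size of the *largest* Jordan block for λ (equivalently, the smallest k with (A − λI)^k v = 0 for every generalised eigenvector v of λ).

  λ = 5: largest Jordan block has size 3, contributing (x − 5)^3

So m_A(x) = (x - 5)^3 = x^3 - 15*x^2 + 75*x - 125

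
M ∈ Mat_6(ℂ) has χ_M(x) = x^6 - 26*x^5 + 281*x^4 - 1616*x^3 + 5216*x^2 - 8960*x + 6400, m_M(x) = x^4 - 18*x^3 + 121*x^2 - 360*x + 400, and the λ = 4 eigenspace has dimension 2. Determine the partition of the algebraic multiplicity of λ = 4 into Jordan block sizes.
Block sizes for λ = 4: [2, 2]

Step 1 — from the characteristic polynomial, algebraic multiplicity of λ = 4 is 4. From dim ker(M − (4)·I) = 2, there are exactly 2 Jordan blocks for λ = 4.
Step 2 — from the minimal polynomial, the factor (x − 4)^2 tells us the largest block for λ = 4 has size 2.
Step 3 — with total size 4, 2 blocks, and largest block 2, the block sizes (in nonincreasing order) are [2, 2].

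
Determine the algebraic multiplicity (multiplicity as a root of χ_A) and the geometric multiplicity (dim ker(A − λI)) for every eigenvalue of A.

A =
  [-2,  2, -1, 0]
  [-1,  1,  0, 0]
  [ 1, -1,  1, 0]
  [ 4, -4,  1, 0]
λ = 0: alg = 4, geom = 2

Step 1 — factor the characteristic polynomial to read off the algebraic multiplicities:
  χ_A(x) = x^4

Step 2 — compute geometric multiplicities via the rank-nullity identity g(λ) = n − rank(A − λI):
  rank(A − (0)·I) = 2, so dim ker(A − (0)·I) = n − 2 = 2

Summary:
  λ = 0: algebraic multiplicity = 4, geometric multiplicity = 2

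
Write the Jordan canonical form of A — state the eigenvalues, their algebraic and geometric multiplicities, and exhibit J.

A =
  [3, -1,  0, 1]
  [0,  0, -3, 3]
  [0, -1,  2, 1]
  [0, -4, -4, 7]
J_3(3) ⊕ J_1(3)

The characteristic polynomial is
  det(x·I − A) = x^4 - 12*x^3 + 54*x^2 - 108*x + 81 = (x - 3)^4

Eigenvalues and multiplicities (the geometric multiplicity of λ is n − rank(A − λI), which equals the number of Jordan blocks for λ):
  λ = 3: algebraic multiplicity = 4, geometric multiplicity = 2

Determining the block sizes for each eigenvalue:
  λ = 3: with am = 4 and gm = 2, the partition is not yet determined (e.g. several partitions of 4 into 2 parts exist). Let N = A − (3)·I. Computing rank(N^1) = 2, rank(N^2) = 1, rank(N^3) = 0; the number of blocks of size ≥ j is rank(N^{j−1}) − rank(N^j), giving [2, 1, 1]. So we have 1 block(s) of size 3, 1 block(s) of size 1 → block sizes [3, 1]

Assembling the blocks gives a Jordan form
J =
  [3, 1, 0, 0]
  [0, 3, 1, 0]
  [0, 0, 3, 0]
  [0, 0, 0, 3]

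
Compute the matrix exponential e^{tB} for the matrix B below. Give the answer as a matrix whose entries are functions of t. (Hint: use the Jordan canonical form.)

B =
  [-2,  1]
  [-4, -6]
e^{tB} =
  [2*t*exp(-4*t) + exp(-4*t), t*exp(-4*t)]
  [-4*t*exp(-4*t), -2*t*exp(-4*t) + exp(-4*t)]

Strategy: write B = P · J · P⁻¹ where J is a Jordan canonical form, so e^{tB} = P · e^{tJ} · P⁻¹, and e^{tJ} can be computed block-by-block.

B has Jordan form
J =
  [-4,  1]
  [ 0, -4]
(up to reordering of blocks).

Per-block formulas:
  For a 2×2 Jordan block J_2(-4): exp(t · J_2(-4)) = e^(-4t)·(I + t·N), where N is the 2×2 nilpotent shift.

After assembling e^{tJ} and conjugating by P, we get:

e^{tB} =
  [2*t*exp(-4*t) + exp(-4*t), t*exp(-4*t)]
  [-4*t*exp(-4*t), -2*t*exp(-4*t) + exp(-4*t)]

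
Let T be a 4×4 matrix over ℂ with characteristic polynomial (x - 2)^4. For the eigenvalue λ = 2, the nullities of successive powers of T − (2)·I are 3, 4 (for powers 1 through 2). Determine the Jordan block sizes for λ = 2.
Block sizes for λ = 2: [2, 1, 1]

From the dimensions of kernels of powers, the number of Jordan blocks of size at least j is d_j − d_{j−1} where d_j = dim ker(N^j) (with d_0 = 0). Computing the differences gives [3, 1].
The number of blocks of size exactly k is (#blocks of size ≥ k) − (#blocks of size ≥ k + 1), so the partition is: 2 block(s) of size 1, 1 block(s) of size 2.
In nonincreasing order the block sizes are [2, 1, 1].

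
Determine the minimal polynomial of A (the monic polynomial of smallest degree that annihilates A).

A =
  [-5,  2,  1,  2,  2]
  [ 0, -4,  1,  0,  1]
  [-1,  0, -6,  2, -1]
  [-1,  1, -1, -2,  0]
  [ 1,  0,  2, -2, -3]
x^3 + 12*x^2 + 48*x + 64

The characteristic polynomial is χ_A(x) = (x + 4)^5, so the eigenvalues are known. The minimal polynomial is
  m_A(x) = Π_λ (x − λ)^{k_λ}
where k_λ is the size of the *largest* Jordan block for λ (equivalently, the smallest k with (A − λI)^k v = 0 for every generalised eigenvector v of λ).

  λ = -4: largest Jordan block has size 3, contributing (x + 4)^3

So m_A(x) = (x + 4)^3 = x^3 + 12*x^2 + 48*x + 64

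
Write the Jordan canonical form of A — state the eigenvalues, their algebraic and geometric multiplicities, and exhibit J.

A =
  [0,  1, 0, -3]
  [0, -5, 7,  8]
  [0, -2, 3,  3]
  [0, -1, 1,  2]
J_3(0) ⊕ J_1(0)

The characteristic polynomial is
  det(x·I − A) = x^4

Eigenvalues and multiplicities (the geometric multiplicity of λ is n − rank(A − λI), which equals the number of Jordan blocks for λ):
  λ = 0: algebraic multiplicity = 4, geometric multiplicity = 2

Determining the block sizes for each eigenvalue:
  λ = 0: with am = 4 and gm = 2, the partition is not yet determined (e.g. several partitions of 4 into 2 parts exist). Let N = A − (0)·I. Computing rank(N^1) = 2, rank(N^2) = 1, rank(N^3) = 0; the number of blocks of size ≥ j is rank(N^{j−1}) − rank(N^j), giving [2, 1, 1]. So we have 1 block(s) of size 3, 1 block(s) of size 1 → block sizes [3, 1]

Assembling the blocks gives a Jordan form
J =
  [0, 1, 0, 0]
  [0, 0, 1, 0]
  [0, 0, 0, 0]
  [0, 0, 0, 0]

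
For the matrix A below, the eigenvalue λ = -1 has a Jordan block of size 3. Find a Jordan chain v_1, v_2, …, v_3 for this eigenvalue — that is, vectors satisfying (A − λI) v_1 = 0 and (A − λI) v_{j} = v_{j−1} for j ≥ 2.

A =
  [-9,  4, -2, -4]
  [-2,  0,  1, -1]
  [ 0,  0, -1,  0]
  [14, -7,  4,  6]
A Jordan chain for λ = -1 of length 3:
v_1 = (4, 1, 0, -7)ᵀ
v_2 = (-2, 1, 0, 4)ᵀ
v_3 = (0, 0, 1, 0)ᵀ

Let N = A − (-1)·I. We want v_3 with N^3 v_3 = 0 but N^2 v_3 ≠ 0; then v_{j-1} := N · v_j for j = 3, …, 2.

Pick v_3 = (0, 0, 1, 0)ᵀ.
Then v_2 = N · v_3 = (-2, 1, 0, 4)ᵀ.
Then v_1 = N · v_2 = (4, 1, 0, -7)ᵀ.

Sanity check: (A − (-1)·I) v_1 = (0, 0, 0, 0)ᵀ = 0. ✓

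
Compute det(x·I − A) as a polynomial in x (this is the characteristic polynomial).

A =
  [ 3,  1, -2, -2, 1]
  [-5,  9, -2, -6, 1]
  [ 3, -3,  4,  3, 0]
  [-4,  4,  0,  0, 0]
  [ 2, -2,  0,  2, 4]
x^5 - 20*x^4 + 160*x^3 - 640*x^2 + 1280*x - 1024

Expanding det(x·I − A) (e.g. by cofactor expansion or by noting that A is similar to its Jordan form J, which has the same characteristic polynomial as A) gives
  χ_A(x) = x^5 - 20*x^4 + 160*x^3 - 640*x^2 + 1280*x - 1024
which factors as (x - 4)^5. The eigenvalues (with algebraic multiplicities) are λ = 4 with multiplicity 5.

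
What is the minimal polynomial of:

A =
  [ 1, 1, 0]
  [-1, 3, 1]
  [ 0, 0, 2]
x^3 - 6*x^2 + 12*x - 8

The characteristic polynomial is χ_A(x) = (x - 2)^3, so the eigenvalues are known. The minimal polynomial is
  m_A(x) = Π_λ (x − λ)^{k_λ}
where k_λ is the size of the *largest* Jordan block for λ (equivalently, the smallest k with (A − λI)^k v = 0 for every generalised eigenvector v of λ).

  λ = 2: largest Jordan block has size 3, contributing (x − 2)^3

So m_A(x) = (x - 2)^3 = x^3 - 6*x^2 + 12*x - 8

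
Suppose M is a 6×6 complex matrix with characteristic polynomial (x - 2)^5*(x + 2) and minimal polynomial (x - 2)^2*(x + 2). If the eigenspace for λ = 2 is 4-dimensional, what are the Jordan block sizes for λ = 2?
Block sizes for λ = 2: [2, 1, 1, 1]

Step 1 — from the characteristic polynomial, algebraic multiplicity of λ = 2 is 5. From dim ker(M − (2)·I) = 4, there are exactly 4 Jordan blocks for λ = 2.
Step 2 — from the minimal polynomial, the factor (x − 2)^2 tells us the largest block for λ = 2 has size 2.
Step 3 — with total size 5, 4 blocks, and largest block 2, the block sizes (in nonincreasing order) are [2, 1, 1, 1].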